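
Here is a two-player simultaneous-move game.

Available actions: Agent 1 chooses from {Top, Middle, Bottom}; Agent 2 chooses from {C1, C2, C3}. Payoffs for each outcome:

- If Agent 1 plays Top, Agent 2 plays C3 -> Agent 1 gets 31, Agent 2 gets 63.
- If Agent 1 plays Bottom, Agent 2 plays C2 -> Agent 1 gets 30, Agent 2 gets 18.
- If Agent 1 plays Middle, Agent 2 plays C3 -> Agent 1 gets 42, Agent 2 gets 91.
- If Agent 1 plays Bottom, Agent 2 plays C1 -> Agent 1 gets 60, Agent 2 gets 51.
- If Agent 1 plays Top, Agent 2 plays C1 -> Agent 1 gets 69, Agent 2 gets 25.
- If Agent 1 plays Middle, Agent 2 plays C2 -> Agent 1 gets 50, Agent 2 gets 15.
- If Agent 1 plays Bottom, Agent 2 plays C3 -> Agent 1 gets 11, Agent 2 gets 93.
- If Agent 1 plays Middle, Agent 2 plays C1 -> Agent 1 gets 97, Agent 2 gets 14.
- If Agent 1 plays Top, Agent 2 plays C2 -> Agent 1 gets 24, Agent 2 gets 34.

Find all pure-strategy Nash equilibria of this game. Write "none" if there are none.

The unique pure-strategy Nash equilibrium is (Middle, C3).

Mark each player's best response to every combination of opponents' strategies; a profile where every player is best-responding is a pure Nash equilibrium.
Agent 1 against C1: payoffs 69, 97, 60 → best response Middle.
Agent 1 against C2: payoffs 24, 50, 30 → best response Middle.
Agent 1 against C3: payoffs 31, 42, 11 → best response Middle.
Agent 2 against Top: payoffs 25, 34, 63 → best response C3.
Agent 2 against Middle: payoffs 14, 15, 91 → best response C3.
Agent 2 against Bottom: payoffs 51, 18, 93 → best response C3.
Mutual best responses: (Middle, C3).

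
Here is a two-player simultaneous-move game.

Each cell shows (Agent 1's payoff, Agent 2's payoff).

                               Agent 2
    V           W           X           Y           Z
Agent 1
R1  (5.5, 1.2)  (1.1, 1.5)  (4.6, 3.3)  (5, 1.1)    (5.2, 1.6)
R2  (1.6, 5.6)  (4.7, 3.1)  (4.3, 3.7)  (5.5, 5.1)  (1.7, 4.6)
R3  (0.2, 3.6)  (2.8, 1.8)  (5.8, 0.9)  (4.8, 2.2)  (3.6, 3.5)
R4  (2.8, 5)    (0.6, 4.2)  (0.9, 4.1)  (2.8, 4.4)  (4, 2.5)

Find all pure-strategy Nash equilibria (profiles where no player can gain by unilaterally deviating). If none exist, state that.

Agent 1 against V: payoffs 5.5, 1.6, 0.2, 2.8 → best response R1.
Agent 1 against W: payoffs 1.1, 4.7, 2.8, 0.6 → best response R2.
Agent 1 against X: payoffs 4.6, 4.3, 5.8, 0.9 → best response R3.
Agent 1 against Y: payoffs 5, 5.5, 4.8, 2.8 → best response R2.
Agent 1 against Z: payoffs 5.2, 1.7, 3.6, 4 → best response R1.
Agent 2 against R1: payoffs 1.2, 1.5, 3.3, 1.1, 1.6 → best response X.
Agent 2 against R2: payoffs 5.6, 3.1, 3.7, 5.1, 4.6 → best response V.
Agent 2 against R3: payoffs 3.6, 1.8, 0.9, 2.2, 3.5 → best response V.
Agent 2 against R4: payoffs 5, 4.2, 4.1, 4.4, 2.5 → best response V.
No profile is a mutual best response for all players.

none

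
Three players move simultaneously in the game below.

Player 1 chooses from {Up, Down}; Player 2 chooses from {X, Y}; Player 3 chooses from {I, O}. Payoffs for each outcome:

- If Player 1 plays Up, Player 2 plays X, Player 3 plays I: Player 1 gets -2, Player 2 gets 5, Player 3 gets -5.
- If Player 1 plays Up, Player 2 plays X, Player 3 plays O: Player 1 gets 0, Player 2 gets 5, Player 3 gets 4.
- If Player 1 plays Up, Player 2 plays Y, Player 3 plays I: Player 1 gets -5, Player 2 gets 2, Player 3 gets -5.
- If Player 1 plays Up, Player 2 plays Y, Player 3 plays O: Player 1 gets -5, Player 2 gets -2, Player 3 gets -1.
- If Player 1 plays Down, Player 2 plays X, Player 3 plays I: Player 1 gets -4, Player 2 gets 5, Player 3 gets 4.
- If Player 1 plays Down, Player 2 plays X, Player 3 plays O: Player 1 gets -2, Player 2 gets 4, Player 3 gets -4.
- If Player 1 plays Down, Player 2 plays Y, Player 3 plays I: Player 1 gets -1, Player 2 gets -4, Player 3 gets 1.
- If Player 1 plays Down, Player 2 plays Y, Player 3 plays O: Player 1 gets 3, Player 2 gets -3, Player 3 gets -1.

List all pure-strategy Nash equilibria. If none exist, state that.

The unique pure-strategy Nash equilibrium is (Up, X, O).

For each player, find the best response to each opponent profile; mutual best responses are the pure NE.
Player 1 against (X, I): payoffs -2, -4 → best response Up.
Player 1 against (X, O): payoffs 0, -2 → best response Up.
Player 1 against (Y, I): payoffs -5, -1 → best response Down.
Player 1 against (Y, O): payoffs -5, 3 → best response Down.
Player 2 against (Up, I): payoffs 5, 2 → best response X.
Player 2 against (Up, O): payoffs 5, -2 → best response X.
Player 2 against (Down, I): payoffs 5, -4 → best response X.
Player 2 against (Down, O): payoffs 4, -3 → best response X.
Player 3 against (Up, X): payoffs -5, 4 → best response O.
Player 3 against (Up, Y): payoffs -5, -1 → best response O.
Player 3 against (Down, X): payoffs 4, -4 → best response I.
Player 3 against (Down, Y): payoffs 1, -1 → best response I.
Mutual best responses: (Up, X, O).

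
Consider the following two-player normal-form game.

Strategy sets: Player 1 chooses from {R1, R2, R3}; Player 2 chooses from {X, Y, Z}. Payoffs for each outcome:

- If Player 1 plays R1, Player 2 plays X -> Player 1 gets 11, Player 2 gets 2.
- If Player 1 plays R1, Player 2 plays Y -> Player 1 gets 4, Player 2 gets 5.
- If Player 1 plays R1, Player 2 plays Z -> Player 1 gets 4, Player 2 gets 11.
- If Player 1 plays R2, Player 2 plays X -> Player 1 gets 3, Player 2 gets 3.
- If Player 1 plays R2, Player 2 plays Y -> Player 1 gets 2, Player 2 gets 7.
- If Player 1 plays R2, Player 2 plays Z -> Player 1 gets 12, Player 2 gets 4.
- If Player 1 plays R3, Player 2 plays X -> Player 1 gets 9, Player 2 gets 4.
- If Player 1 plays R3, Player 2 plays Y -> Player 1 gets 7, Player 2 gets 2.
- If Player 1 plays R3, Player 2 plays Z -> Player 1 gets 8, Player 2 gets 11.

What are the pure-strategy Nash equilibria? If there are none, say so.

none

Mark each player's best response to every combination of opponents' strategies; a profile where every player is best-responding is a pure Nash equilibrium.
Player 1 against X: payoffs 11, 3, 9 → best response R1.
Player 1 against Y: payoffs 4, 2, 7 → best response R3.
Player 1 against Z: payoffs 4, 12, 8 → best response R2.
Player 2 against R1: payoffs 2, 5, 11 → best response Z.
Player 2 against R2: payoffs 3, 7, 4 → best response Y.
Player 2 against R3: payoffs 4, 2, 11 → best response Z.
No profile is a mutual best response for all players.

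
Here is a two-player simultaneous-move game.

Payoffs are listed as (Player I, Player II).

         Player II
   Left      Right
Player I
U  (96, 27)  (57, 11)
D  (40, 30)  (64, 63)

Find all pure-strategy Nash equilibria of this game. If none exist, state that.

(U, Left) and (D, Right)

(U, Left): Player I gets 96, best alternative 40; Player II gets 27, best alternative 11. No profitable deviation — NE.
(U, Right): Player I can switch to D (57 → 64). Not NE.
(D, Left): Player I can switch to U (40 → 96). Not NE.
(D, Right): Player I gets 64, best alternative 57; Player II gets 63, best alternative 30. No profitable deviation — NE.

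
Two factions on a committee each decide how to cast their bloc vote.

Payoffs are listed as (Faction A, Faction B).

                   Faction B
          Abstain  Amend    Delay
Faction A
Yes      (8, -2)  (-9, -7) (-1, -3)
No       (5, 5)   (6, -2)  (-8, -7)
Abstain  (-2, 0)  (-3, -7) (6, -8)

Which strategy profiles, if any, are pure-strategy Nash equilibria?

(Yes, Abstain)

For each player, find the best response to each opponent profile; mutual best responses are the pure NE.
Faction A against Abstain: payoffs 8, 5, -2 → best response Yes.
Faction A against Amend: payoffs -9, 6, -3 → best response No.
Faction A against Delay: payoffs -1, -8, 6 → best response Abstain.
Faction B against Yes: payoffs -2, -7, -3 → best response Abstain.
Faction B against No: payoffs 5, -2, -7 → best response Abstain.
Faction B against Abstain: payoffs 0, -7, -8 → best response Abstain.
Mutual best responses: (Yes, Abstain).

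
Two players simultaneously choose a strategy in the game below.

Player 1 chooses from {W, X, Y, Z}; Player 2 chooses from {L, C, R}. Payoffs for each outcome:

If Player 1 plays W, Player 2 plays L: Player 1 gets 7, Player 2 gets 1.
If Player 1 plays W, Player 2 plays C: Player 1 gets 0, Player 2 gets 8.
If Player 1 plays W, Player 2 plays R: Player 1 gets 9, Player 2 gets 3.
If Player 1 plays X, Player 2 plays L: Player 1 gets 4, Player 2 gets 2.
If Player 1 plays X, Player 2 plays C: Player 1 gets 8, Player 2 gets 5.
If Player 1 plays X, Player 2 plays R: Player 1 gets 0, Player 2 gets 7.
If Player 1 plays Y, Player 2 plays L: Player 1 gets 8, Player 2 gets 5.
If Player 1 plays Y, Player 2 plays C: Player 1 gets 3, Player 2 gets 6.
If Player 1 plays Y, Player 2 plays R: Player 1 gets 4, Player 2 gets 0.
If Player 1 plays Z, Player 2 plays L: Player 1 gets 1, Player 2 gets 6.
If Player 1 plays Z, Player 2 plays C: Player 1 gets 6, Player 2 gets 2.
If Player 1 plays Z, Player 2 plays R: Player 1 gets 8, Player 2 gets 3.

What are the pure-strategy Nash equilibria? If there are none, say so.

none

Player 1 against L: payoffs 7, 4, 8, 1 → best response Y.
Player 1 against C: payoffs 0, 8, 3, 6 → best response X.
Player 1 against R: payoffs 9, 0, 4, 8 → best response W.
Player 2 against W: payoffs 1, 8, 3 → best response C.
Player 2 against X: payoffs 2, 5, 7 → best response R.
Player 2 against Y: payoffs 5, 6, 0 → best response C.
Player 2 against Z: payoffs 6, 2, 3 → best response L.
No profile is a mutual best response for all players.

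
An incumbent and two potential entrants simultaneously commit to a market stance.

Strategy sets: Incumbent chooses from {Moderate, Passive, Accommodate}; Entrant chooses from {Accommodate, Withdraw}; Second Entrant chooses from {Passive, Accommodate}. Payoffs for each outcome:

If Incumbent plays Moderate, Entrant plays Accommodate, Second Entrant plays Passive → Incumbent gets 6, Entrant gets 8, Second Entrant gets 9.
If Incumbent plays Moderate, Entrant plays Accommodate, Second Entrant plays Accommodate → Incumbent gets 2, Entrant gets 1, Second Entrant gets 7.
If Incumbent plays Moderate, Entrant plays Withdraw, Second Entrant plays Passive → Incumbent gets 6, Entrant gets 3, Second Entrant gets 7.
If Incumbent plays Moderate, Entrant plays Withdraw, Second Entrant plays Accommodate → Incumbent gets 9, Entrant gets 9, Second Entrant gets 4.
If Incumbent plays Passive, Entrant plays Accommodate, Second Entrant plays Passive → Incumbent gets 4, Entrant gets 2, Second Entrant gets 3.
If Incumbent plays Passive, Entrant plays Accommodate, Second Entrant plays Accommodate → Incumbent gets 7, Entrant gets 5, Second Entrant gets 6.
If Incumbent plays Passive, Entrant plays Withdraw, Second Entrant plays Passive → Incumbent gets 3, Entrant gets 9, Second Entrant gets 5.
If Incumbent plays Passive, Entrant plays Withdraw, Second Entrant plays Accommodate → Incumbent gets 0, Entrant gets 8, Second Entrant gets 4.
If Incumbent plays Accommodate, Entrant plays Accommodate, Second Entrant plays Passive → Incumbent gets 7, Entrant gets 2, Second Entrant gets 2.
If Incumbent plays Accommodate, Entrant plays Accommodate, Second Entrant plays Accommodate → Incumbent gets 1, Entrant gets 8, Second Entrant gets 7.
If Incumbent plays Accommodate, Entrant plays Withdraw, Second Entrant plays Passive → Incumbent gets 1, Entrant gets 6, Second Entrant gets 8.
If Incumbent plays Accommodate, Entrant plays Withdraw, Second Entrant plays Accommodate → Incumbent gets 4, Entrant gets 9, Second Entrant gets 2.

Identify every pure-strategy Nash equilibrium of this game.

For each strategy profile, look for a profitable unilateral deviation.
(Moderate, Accommodate, Passive): Incumbent can switch to Accommodate (6 → 7). Not NE.
(Moderate, Accommodate, Accommodate): Incumbent can switch to Passive (2 → 7). Not NE.
(Moderate, Withdraw, Passive): Entrant can switch to Accommodate (3 → 8). Not NE.
(Moderate, Withdraw, Accommodate): Second Entrant can switch to Passive (4 → 7). Not NE.
(Passive, Accommodate, Passive): Incumbent can switch to Moderate (4 → 6). Not NE.
(Passive, Accommodate, Accommodate): Entrant can switch to Withdraw (5 → 8). Not NE.
(Passive, Withdraw, Passive): Incumbent can switch to Moderate (3 → 6). Not NE.
(Passive, Withdraw, Accommodate): Incumbent can switch to Moderate (0 → 9). Not NE.
(The remaining 4 profiles each have a profitable deviation by the same check.)

No pure-strategy Nash equilibrium.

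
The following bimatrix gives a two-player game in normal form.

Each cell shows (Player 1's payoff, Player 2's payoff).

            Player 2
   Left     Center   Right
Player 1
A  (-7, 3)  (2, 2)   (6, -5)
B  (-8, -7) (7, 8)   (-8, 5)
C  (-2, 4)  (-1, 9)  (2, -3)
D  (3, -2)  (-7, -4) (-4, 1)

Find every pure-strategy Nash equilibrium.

Player 1 against Left: payoffs -7, -8, -2, 3 → best response D.
Player 1 against Center: payoffs 2, 7, -1, -7 → best response B.
Player 1 against Right: payoffs 6, -8, 2, -4 → best response A.
Player 2 against A: payoffs 3, 2, -5 → best response Left.
Player 2 against B: payoffs -7, 8, 5 → best response Center.
Player 2 against C: payoffs 4, 9, -3 → best response Center.
Player 2 against D: payoffs -2, -4, 1 → best response Right.
Mutual best responses: (B, Center).

(B, Center)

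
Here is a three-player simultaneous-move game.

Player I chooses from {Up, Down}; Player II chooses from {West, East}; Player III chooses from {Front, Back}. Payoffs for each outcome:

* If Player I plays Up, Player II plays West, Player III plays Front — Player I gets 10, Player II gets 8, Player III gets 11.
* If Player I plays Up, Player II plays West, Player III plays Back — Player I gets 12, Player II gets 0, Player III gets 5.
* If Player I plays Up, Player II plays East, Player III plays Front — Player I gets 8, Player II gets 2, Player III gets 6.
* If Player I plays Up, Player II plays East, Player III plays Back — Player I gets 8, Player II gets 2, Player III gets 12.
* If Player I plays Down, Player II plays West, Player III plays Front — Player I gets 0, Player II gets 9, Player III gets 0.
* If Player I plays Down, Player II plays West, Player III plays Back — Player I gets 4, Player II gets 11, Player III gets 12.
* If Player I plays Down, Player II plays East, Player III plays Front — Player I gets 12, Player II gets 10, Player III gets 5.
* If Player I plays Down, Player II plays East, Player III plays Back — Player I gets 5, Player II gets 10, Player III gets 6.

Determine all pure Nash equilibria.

Pure-strategy Nash equilibria: (Up, West, Front), (Up, East, Back)

(Up, West, Front): Player I gets 10, best alternative 0; Player II gets 8, best alternative 2; Player III gets 11, best alternative 5. No profitable deviation — NE.
(Up, West, Back): Player II can switch to East (0 → 2). Not NE.
(Up, East, Front): Player I can switch to Down (8 → 12). Not NE.
(Up, East, Back): Player I gets 8, best alternative 5; Player II gets 2, best alternative 0; Player III gets 12, best alternative 6. No profitable deviation — NE.
(Down, West, Front): Player I can switch to Up (0 → 10). Not NE.
(Down, West, Back): Player I can switch to Up (4 → 12). Not NE.
(Down, East, Front): Player III can switch to Back (5 → 6). Not NE.
(Down, East, Back): Player I can switch to Up (5 → 8). Not NE.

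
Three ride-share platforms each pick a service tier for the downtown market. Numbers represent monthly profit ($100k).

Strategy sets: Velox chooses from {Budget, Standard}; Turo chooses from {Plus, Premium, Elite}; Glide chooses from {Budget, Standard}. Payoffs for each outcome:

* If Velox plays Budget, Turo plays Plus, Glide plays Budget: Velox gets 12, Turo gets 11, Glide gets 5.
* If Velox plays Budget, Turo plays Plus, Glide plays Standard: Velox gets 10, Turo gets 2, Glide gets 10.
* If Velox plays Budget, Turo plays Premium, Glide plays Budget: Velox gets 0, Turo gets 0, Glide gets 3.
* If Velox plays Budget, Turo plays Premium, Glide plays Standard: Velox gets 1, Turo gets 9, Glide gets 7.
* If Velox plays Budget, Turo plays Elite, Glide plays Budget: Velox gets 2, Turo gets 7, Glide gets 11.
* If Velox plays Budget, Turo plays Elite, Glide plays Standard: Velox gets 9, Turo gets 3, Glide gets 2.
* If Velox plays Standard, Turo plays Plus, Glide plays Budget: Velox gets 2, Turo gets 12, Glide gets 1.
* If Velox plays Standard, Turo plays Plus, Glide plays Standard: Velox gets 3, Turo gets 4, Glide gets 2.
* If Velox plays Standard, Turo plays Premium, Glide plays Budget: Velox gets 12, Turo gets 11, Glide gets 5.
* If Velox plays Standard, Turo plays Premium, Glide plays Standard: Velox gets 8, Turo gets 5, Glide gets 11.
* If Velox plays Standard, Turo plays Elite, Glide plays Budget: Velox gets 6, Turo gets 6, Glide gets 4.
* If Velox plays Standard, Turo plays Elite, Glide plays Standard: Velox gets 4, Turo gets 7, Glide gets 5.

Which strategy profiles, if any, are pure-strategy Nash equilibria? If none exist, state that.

none

For each player, find the best response to each opponent profile; mutual best responses are the pure NE.
Velox against (Plus, Budget): payoffs 12, 2 → best response Budget.
Velox against (Plus, Standard): payoffs 10, 3 → best response Budget.
Velox against (Premium, Budget): payoffs 0, 12 → best response Standard.
Velox against (Premium, Standard): payoffs 1, 8 → best response Standard.
Velox against (Elite, Budget): payoffs 2, 6 → best response Standard.
Velox against (Elite, Standard): payoffs 9, 4 → best response Budget.
Turo against (Budget, Budget): payoffs 11, 0, 7 → best response Plus.
Turo against (Budget, Standard): payoffs 2, 9, 3 → best response Premium.
Turo against (Standard, Budget): payoffs 12, 11, 6 → best response Plus.
Turo against (Standard, Standard): payoffs 4, 5, 7 → best response Elite.
Glide against (Budget, Plus): payoffs 5, 10 → best response Standard.
Glide against (Budget, Premium): payoffs 3, 7 → best response Standard.
Glide against (Budget, Elite): payoffs 11, 2 → best response Budget.
Glide against (Standard, Plus): payoffs 1, 2 → best response Standard.
Glide against (Standard, Premium): payoffs 5, 11 → best response Standard.
Glide against (Standard, Elite): payoffs 4, 5 → best response Standard.
No profile is a mutual best response for all players.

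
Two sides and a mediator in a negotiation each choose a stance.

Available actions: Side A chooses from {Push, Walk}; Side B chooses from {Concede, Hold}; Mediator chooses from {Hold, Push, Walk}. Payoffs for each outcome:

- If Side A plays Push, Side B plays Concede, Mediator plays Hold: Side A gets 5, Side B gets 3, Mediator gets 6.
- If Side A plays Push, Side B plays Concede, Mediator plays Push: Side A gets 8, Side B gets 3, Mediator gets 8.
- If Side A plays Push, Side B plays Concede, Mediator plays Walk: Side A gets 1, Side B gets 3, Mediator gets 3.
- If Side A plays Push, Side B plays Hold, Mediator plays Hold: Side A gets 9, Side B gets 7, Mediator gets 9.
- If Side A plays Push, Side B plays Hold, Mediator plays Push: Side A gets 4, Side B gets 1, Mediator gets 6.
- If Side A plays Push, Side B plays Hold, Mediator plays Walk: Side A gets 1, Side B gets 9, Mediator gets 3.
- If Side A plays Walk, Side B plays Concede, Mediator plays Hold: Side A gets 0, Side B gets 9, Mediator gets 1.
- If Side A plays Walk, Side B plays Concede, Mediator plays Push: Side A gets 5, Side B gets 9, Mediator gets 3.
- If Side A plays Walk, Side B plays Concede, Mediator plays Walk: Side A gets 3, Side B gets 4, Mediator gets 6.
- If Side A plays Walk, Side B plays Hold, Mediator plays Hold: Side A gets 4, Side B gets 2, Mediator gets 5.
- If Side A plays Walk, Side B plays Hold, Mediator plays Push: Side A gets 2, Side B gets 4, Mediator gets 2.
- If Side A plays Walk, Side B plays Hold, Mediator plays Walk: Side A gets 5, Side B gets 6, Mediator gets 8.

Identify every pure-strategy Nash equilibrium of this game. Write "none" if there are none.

(Push, Concede, Hold): Side B can switch to Hold (3 → 7). Not NE.
(Push, Concede, Push): Side A gets 8, best alternative 5; Side B gets 3, best alternative 1; Mediator gets 8, best alternative 6. No profitable deviation — NE.
(Push, Concede, Walk): Side A can switch to Walk (1 → 3). Not NE.
(Push, Hold, Hold): Side A gets 9, best alternative 4; Side B gets 7, best alternative 3; Mediator gets 9, best alternative 6. No profitable deviation — NE.
(Push, Hold, Push): Side B can switch to Concede (1 → 3). Not NE.
(Push, Hold, Walk): Side A can switch to Walk (1 → 5). Not NE.
(Walk, Concede, Hold): Side A can switch to Push (0 → 5). Not NE.
(Walk, Concede, Push): Side A can switch to Push (5 → 8). Not NE.
(Walk, Hold, Walk): Side A gets 5, best alternative 1; Side B gets 6, best alternative 4; Mediator gets 8, best alternative 5. No profitable deviation — NE.
(The remaining 3 profiles each have a profitable deviation by the same check.)

The pure Nash equilibria are (Push, Concede, Push), (Push, Hold, Hold), (Walk, Hold, Walk).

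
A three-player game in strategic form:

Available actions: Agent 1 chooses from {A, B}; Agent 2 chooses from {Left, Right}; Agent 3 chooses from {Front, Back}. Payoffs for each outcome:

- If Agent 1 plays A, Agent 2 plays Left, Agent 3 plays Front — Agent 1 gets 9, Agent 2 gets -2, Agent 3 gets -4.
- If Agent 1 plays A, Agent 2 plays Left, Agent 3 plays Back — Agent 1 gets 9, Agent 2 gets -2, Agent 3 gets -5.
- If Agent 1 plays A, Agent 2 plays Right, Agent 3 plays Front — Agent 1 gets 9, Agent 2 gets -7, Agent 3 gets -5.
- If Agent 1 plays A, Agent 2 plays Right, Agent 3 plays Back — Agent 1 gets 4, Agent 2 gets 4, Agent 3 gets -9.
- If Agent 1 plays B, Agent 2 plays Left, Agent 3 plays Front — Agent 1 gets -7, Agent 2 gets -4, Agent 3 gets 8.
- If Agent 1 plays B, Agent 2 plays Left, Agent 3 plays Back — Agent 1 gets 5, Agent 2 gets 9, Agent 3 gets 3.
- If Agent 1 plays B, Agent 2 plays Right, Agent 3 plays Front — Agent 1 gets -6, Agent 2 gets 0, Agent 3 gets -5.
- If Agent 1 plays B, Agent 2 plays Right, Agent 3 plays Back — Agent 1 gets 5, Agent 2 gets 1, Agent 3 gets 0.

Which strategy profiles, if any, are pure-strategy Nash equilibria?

For each player, find the best response to each opponent profile; mutual best responses are the pure NE.
Agent 1 against (Left, Front): payoffs 9, -7 → best response A.
Agent 1 against (Left, Back): payoffs 9, 5 → best response A.
Agent 1 against (Right, Front): payoffs 9, -6 → best response A.
Agent 1 against (Right, Back): payoffs 4, 5 → best response B.
Agent 2 against (A, Front): payoffs -2, -7 → best response Left.
Agent 2 against (A, Back): payoffs -2, 4 → best response Right.
Agent 2 against (B, Front): payoffs -4, 0 → best response Right.
Agent 2 against (B, Back): payoffs 9, 1 → best response Left.
Agent 3 against (A, Left): payoffs -4, -5 → best response Front.
Agent 3 against (A, Right): payoffs -5, -9 → best response Front.
Agent 3 against (B, Left): payoffs 8, 3 → best response Front.
Agent 3 against (B, Right): payoffs -5, 0 → best response Back.
Mutual best responses: (A, Left, Front).

(A, Left, Front)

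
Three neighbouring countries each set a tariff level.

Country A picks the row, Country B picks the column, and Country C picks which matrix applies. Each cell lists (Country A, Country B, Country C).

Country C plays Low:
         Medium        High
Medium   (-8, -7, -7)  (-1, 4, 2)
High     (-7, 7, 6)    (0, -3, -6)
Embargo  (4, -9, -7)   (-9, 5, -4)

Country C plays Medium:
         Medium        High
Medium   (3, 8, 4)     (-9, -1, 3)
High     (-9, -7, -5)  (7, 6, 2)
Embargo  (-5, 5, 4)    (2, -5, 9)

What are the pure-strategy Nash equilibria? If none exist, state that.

Pure-strategy Nash equilibria: (Medium, Medium, Medium) and (High, High, Medium)

(Medium, Medium, Low): Country A can switch to High (-8 → -7). Not NE.
(Medium, Medium, Medium): Country A gets 3, best alternative -5; Country B gets 8, best alternative -1; Country C gets 4, best alternative -7. No profitable deviation — NE.
(Medium, High, Low): Country A can switch to High (-1 → 0). Not NE.
(Medium, High, Medium): Country A can switch to High (-9 → 7). Not NE.
(High, Medium, Low): Country A can switch to Embargo (-7 → 4). Not NE.
(High, Medium, Medium): Country A can switch to Medium (-9 → 3). Not NE.
(High, High, Low): Country B can switch to Medium (-3 → 7). Not NE.
(High, High, Medium): Country A gets 7, best alternative 2; Country B gets 6, best alternative -7; Country C gets 2, best alternative -6. No profitable deviation — NE.
(Embargo, Medium, Low): Country B can switch to High (-9 → 5). Not NE.
(Embargo, Medium, Medium): Country A can switch to Medium (-5 → 3). Not NE.
(Embargo, High, Low): Country A can switch to Medium (-9 → -1). Not NE.
(Embargo, High, Medium): Country A can switch to High (2 → 7). Not NE.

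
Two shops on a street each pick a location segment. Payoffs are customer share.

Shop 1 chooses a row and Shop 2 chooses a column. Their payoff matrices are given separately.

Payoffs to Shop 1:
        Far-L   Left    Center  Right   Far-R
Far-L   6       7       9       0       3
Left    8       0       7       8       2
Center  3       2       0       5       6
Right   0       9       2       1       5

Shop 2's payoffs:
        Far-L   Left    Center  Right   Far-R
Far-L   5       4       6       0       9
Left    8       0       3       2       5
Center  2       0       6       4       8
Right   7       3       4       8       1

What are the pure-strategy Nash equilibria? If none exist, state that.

For each player, find the best response to each opponent profile; mutual best responses are the pure NE.
Shop 1 against Far-L: payoffs 6, 8, 3, 0 → best response Left.
Shop 1 against Left: payoffs 7, 0, 2, 9 → best response Right.
Shop 1 against Center: payoffs 9, 7, 0, 2 → best response Far-L.
Shop 1 against Right: payoffs 0, 8, 5, 1 → best response Left.
Shop 1 against Far-R: payoffs 3, 2, 6, 5 → best response Center.
Shop 2 against Far-L: payoffs 5, 4, 6, 0, 9 → best response Far-R.
Shop 2 against Left: payoffs 8, 0, 3, 2, 5 → best response Far-L.
Shop 2 against Center: payoffs 2, 0, 6, 4, 8 → best response Far-R.
Shop 2 against Right: payoffs 7, 3, 4, 8, 1 → best response Right.
Mutual best responses: (Left, Far-L); (Center, Far-R).

(Left, Far-L); (Center, Far-R)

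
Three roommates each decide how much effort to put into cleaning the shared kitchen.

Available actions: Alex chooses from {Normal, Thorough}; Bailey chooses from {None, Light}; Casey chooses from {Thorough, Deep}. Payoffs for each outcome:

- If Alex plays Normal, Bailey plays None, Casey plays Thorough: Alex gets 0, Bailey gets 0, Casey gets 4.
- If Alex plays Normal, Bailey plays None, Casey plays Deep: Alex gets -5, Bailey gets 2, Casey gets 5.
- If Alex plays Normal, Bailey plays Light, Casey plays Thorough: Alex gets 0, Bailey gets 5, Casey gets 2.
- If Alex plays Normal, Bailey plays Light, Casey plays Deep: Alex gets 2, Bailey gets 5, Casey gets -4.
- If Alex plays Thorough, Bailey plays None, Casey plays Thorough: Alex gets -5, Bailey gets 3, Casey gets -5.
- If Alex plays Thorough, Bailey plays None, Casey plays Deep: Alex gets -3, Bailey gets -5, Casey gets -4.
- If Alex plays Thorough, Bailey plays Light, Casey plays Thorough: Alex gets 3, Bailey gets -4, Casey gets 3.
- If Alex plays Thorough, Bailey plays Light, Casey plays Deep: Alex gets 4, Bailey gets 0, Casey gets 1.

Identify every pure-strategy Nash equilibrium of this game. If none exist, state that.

Check each profile: it is a Nash equilibrium iff no player can strictly gain by switching unilaterally.
(Normal, None, Thorough): Bailey can switch to Light (0 → 5). Not NE.
(Normal, None, Deep): Alex can switch to Thorough (-5 → -3). Not NE.
(Normal, Light, Thorough): Alex can switch to Thorough (0 → 3). Not NE.
(Normal, Light, Deep): Alex can switch to Thorough (2 → 4). Not NE.
(Thorough, None, Thorough): Alex can switch to Normal (-5 → 0). Not NE.
(Thorough, None, Deep): Bailey can switch to Light (-5 → 0). Not NE.
(Thorough, Light, Thorough): Bailey can switch to None (-4 → 3). Not NE.
(Thorough, Light, Deep): Casey can switch to Thorough (1 → 3). Not NE.

none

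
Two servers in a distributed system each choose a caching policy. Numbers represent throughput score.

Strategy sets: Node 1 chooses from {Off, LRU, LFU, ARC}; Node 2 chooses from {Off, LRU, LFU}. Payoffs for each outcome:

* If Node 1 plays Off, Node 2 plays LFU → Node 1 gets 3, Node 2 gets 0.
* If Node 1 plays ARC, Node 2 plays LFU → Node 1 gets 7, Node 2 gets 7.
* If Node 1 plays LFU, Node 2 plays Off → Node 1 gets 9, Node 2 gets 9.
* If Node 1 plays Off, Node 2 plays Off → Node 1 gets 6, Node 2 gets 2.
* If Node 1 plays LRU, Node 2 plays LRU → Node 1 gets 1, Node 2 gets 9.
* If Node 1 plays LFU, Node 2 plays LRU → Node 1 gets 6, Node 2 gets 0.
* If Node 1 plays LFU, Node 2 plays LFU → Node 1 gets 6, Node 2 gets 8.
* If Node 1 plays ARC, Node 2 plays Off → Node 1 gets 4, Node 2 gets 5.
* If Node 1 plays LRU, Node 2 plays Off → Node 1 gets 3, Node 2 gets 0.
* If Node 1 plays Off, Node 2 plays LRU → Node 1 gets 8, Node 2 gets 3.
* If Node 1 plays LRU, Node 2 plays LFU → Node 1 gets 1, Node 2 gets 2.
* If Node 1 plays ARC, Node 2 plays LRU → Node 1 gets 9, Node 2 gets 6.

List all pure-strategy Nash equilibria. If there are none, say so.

For each strategy profile, look for a profitable unilateral deviation.
(Off, Off): Node 1 can switch to LFU (6 → 9). Not NE.
(Off, LRU): Node 1 can switch to ARC (8 → 9). Not NE.
(Off, LFU): Node 1 can switch to LFU (3 → 6). Not NE.
(LRU, Off): Node 1 can switch to Off (3 → 6). Not NE.
(LRU, LRU): Node 1 can switch to Off (1 → 8). Not NE.
(LRU, LFU): Node 1 can switch to Off (1 → 3). Not NE.
(LFU, Off): Node 1 gets 9, best alternative 6; Node 2 gets 9, best alternative 8. No profitable deviation — NE.
(LFU, LRU): Node 1 can switch to Off (6 → 8). Not NE.
(LFU, LFU): Node 1 can switch to ARC (6 → 7). Not NE.
(ARC, LFU): Node 1 gets 7, best alternative 6; Node 2 gets 7, best alternative 6. No profitable deviation — NE.
(The remaining 2 profiles each have a profitable deviation by the same check.)

(LFU, Off) and (ARC, LFU)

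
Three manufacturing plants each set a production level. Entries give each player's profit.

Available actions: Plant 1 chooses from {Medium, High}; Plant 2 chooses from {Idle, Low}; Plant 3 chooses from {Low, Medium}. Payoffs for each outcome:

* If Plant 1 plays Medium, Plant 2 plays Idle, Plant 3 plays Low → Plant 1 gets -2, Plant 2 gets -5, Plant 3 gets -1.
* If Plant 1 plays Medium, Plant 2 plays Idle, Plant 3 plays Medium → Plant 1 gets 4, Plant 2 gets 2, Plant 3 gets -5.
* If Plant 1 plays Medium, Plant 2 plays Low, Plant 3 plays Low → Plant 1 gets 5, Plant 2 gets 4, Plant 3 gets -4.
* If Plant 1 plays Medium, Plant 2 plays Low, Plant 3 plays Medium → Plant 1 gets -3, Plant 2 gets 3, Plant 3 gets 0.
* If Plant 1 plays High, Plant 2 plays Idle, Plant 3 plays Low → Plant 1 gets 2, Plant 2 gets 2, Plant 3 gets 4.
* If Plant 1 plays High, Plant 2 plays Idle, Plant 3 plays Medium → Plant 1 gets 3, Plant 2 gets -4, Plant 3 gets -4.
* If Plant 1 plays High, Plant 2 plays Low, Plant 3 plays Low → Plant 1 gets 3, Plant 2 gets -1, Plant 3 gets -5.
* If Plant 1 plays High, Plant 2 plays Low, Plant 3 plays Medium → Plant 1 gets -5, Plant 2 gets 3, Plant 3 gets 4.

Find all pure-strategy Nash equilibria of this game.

(Medium, Idle, Low): Plant 1 can switch to High (-2 → 2). Not NE.
(Medium, Idle, Medium): Plant 2 can switch to Low (2 → 3). Not NE.
(Medium, Low, Low): Plant 3 can switch to Medium (-4 → 0). Not NE.
(Medium, Low, Medium): Plant 1 gets -3, best alternative -5; Plant 2 gets 3, best alternative 2; Plant 3 gets 0, best alternative -4. No profitable deviation — NE.
(High, Idle, Low): Plant 1 gets 2, best alternative -2; Plant 2 gets 2, best alternative -1; Plant 3 gets 4, best alternative -4. No profitable deviation — NE.
(High, Idle, Medium): Plant 1 can switch to Medium (3 → 4). Not NE.
(High, Low, Low): Plant 1 can switch to Medium (3 → 5). Not NE.
(High, Low, Medium): Plant 1 can switch to Medium (-5 → -3). Not NE.

Pure-strategy Nash equilibria: (Medium, Low, Medium) and (High, Idle, Low)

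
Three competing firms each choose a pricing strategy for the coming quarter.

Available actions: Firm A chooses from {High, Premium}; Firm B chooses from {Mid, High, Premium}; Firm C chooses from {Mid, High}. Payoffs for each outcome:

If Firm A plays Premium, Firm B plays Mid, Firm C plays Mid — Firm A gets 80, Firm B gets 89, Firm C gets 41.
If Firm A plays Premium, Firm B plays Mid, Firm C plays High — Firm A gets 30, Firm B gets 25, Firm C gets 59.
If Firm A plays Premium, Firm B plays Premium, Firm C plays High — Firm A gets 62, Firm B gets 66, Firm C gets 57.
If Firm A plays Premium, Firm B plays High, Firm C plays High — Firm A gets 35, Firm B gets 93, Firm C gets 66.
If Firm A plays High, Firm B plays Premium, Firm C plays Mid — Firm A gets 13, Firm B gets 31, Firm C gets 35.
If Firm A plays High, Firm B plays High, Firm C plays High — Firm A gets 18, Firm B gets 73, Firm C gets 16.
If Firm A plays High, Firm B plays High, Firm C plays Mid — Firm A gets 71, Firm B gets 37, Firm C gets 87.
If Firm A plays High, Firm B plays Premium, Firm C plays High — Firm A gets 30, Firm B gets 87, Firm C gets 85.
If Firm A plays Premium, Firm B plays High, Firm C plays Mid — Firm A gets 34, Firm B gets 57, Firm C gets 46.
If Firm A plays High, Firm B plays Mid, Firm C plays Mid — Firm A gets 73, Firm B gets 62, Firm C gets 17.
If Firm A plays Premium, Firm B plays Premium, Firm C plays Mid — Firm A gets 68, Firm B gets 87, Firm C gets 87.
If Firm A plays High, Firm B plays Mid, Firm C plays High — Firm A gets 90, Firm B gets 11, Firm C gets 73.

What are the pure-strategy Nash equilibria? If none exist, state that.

(Premium, High, High)

Firm A against (Mid, Mid): payoffs 73, 80 → best response Premium.
Firm A against (Mid, High): payoffs 90, 30 → best response High.
Firm A against (High, Mid): payoffs 71, 34 → best response High.
Firm A against (High, High): payoffs 18, 35 → best response Premium.
Firm A against (Premium, Mid): payoffs 13, 68 → best response Premium.
Firm A against (Premium, High): payoffs 30, 62 → best response Premium.
Firm B against (High, Mid): payoffs 62, 37, 31 → best response Mid.
Firm B against (High, High): payoffs 11, 73, 87 → best response Premium.
Firm B against (Premium, Mid): payoffs 89, 57, 87 → best response Mid.
Firm B against (Premium, High): payoffs 25, 93, 66 → best response High.
Firm C against (High, Mid): payoffs 17, 73 → best response High.
Firm C against (High, High): payoffs 87, 16 → best response Mid.
Firm C against (High, Premium): payoffs 35, 85 → best response High.
Firm C against (Premium, Mid): payoffs 41, 59 → best response High.
Firm C against (Premium, High): payoffs 46, 66 → best response High.
Firm C against (Premium, Premium): payoffs 87, 57 → best response Mid.
Mutual best responses: (Premium, High, High).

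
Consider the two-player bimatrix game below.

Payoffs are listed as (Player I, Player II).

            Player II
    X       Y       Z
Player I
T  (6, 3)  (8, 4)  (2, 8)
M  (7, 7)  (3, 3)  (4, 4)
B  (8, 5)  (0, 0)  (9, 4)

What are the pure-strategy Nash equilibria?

For each strategy profile, look for a profitable unilateral deviation.
(T, X): Player I can switch to M (6 → 7). Not NE.
(T, Y): Player II can switch to Z (4 → 8). Not NE.
(T, Z): Player I can switch to M (2 → 4). Not NE.
(M, X): Player I can switch to B (7 → 8). Not NE.
(M, Y): Player I can switch to T (3 → 8). Not NE.
(M, Z): Player I can switch to B (4 → 9). Not NE.
(B, X): Player I gets 8, best alternative 7; Player II gets 5, best alternative 4. No profitable deviation — NE.
(The remaining 2 profiles each have a profitable deviation by the same check.)

Pure NE: (B, X)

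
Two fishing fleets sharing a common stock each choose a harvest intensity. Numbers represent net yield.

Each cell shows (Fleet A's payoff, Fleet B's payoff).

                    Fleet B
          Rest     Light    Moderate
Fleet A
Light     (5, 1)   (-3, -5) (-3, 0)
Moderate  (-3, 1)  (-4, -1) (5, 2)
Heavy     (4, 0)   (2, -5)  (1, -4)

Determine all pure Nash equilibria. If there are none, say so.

Pure-strategy Nash equilibria: (Light, Rest) and (Moderate, Moderate)

Fleet A against Rest: payoffs 5, -3, 4 → best response Light.
Fleet A against Light: payoffs -3, -4, 2 → best response Heavy.
Fleet A against Moderate: payoffs -3, 5, 1 → best response Moderate.
Fleet B against Light: payoffs 1, -5, 0 → best response Rest.
Fleet B against Moderate: payoffs 1, -1, 2 → best response Moderate.
Fleet B against Heavy: payoffs 0, -5, -4 → best response Rest.
Mutual best responses: (Light, Rest); (Moderate, Moderate).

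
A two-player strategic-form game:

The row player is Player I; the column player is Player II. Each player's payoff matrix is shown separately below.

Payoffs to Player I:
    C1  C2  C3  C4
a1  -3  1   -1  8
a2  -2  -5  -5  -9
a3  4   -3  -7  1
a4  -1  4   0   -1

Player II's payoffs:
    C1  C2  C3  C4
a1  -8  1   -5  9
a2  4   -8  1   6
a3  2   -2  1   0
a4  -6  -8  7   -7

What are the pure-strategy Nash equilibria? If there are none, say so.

Player I against C1: payoffs -3, -2, 4, -1 → best response a3.
Player I against C2: payoffs 1, -5, -3, 4 → best response a4.
Player I against C3: payoffs -1, -5, -7, 0 → best response a4.
Player I against C4: payoffs 8, -9, 1, -1 → best response a1.
Player II against a1: payoffs -8, 1, -5, 9 → best response C4.
Player II against a2: payoffs 4, -8, 1, 6 → best response C4.
Player II against a3: payoffs 2, -2, 1, 0 → best response C1.
Player II against a4: payoffs -6, -8, 7, -7 → best response C3.
Mutual best responses: (a1, C4); (a3, C1); (a4, C3).

(a1, C4); (a3, C1); (a4, C3)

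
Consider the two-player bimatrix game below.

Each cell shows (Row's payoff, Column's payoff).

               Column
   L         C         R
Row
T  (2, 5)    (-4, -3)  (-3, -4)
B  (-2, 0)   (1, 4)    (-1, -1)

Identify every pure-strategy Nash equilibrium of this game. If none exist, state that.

The pure Nash equilibria are (T, L), (B, C).

For each player, find the best response to each opponent profile; mutual best responses are the pure NE.
Row against L: payoffs 2, -2 → best response T.
Row against C: payoffs -4, 1 → best response B.
Row against R: payoffs -3, -1 → best response B.
Column against T: payoffs 5, -3, -4 → best response L.
Column against B: payoffs 0, 4, -1 → best response C.
Mutual best responses: (T, L); (B, C).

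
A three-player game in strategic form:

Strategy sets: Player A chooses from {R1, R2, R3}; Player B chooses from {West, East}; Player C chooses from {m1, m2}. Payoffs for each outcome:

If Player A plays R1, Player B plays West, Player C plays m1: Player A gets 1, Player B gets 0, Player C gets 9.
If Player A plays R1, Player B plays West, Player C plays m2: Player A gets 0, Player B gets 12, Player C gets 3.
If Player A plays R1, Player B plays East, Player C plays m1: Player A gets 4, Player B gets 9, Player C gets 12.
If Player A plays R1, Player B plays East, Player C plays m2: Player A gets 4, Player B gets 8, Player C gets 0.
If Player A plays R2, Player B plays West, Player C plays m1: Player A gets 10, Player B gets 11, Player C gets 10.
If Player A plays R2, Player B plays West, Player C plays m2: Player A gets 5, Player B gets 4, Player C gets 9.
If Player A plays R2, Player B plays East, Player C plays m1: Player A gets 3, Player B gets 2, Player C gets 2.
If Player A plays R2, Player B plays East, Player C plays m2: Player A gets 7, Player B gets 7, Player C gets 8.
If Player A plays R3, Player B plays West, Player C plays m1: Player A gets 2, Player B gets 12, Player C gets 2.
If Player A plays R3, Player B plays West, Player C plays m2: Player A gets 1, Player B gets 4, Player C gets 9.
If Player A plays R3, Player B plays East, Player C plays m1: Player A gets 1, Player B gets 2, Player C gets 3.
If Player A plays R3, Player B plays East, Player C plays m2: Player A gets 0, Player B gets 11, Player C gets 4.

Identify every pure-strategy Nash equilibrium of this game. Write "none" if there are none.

The pure Nash equilibria are (R1, East, m1); (R2, West, m1); (R2, East, m2).

Mark each player's best response to every combination of opponents' strategies; a profile where every player is best-responding is a pure Nash equilibrium.
Player A against (West, m1): payoffs 1, 10, 2 → best response R2.
Player A against (West, m2): payoffs 0, 5, 1 → best response R2.
Player A against (East, m1): payoffs 4, 3, 1 → best response R1.
Player A against (East, m2): payoffs 4, 7, 0 → best response R2.
Player B against (R1, m1): payoffs 0, 9 → best response East.
Player B against (R1, m2): payoffs 12, 8 → best response West.
Player B against (R2, m1): payoffs 11, 2 → best response West.
Player B against (R2, m2): payoffs 4, 7 → best response East.
Player B against (R3, m1): payoffs 12, 2 → best response West.
Player B against (R3, m2): payoffs 4, 11 → best response East.
Player C against (R1, West): payoffs 9, 3 → best response m1.
Player C against (R1, East): payoffs 12, 0 → best response m1.
Player C against (R2, West): payoffs 10, 9 → best response m1.
Player C against (R2, East): payoffs 2, 8 → best response m2.
Player C against (R3, West): payoffs 2, 9 → best response m2.
Player C against (R3, East): payoffs 3, 4 → best response m2.
Mutual best responses: (R1, East, m1); (R2, West, m1); (R2, East, m2).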